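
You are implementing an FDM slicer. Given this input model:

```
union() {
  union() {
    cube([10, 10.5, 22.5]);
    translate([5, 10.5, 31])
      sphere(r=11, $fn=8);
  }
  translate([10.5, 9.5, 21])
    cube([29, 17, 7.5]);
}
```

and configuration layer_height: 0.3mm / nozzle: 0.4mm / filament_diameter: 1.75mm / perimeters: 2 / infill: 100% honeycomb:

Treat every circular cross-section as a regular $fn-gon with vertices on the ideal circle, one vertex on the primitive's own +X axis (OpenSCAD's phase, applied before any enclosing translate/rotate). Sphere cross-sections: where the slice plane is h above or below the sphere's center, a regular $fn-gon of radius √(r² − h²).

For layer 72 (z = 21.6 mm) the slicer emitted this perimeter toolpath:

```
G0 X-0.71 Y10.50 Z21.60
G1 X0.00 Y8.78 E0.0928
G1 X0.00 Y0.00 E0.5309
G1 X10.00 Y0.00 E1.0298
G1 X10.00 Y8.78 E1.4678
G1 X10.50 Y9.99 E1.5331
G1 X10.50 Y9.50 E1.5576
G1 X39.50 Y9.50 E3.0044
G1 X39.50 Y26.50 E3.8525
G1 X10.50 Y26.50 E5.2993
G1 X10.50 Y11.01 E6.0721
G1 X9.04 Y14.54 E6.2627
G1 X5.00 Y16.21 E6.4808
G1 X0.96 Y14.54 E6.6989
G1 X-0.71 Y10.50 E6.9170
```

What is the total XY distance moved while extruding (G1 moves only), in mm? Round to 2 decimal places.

Sum the Euclidean lengths of each G1 segment: total = 138.64 mm.

138.64 mm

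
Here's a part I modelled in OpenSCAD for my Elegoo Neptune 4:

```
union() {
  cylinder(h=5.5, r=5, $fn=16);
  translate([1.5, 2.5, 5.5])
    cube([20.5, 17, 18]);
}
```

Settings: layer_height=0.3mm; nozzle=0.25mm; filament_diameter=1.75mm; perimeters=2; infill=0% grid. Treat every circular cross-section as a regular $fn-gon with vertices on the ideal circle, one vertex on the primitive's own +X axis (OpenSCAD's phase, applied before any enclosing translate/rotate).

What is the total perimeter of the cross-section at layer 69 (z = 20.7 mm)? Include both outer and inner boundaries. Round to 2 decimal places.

At z = 20.7 mm: the cylinder is not intersected at this z (z outside [0, 5.5]); the 20.5×17 cube at (1.5, 2.5) contributes its full rectangle (perimeter 75.00 mm); Taking the union: only the 20.5×17 cube at (1.5, 2.5) is present, so the union is just that shape — boundary = 75.00 mm. Overall, the cross-section is a single solid region. Total boundary length (outer) = 75.00 mm.

75.00 mm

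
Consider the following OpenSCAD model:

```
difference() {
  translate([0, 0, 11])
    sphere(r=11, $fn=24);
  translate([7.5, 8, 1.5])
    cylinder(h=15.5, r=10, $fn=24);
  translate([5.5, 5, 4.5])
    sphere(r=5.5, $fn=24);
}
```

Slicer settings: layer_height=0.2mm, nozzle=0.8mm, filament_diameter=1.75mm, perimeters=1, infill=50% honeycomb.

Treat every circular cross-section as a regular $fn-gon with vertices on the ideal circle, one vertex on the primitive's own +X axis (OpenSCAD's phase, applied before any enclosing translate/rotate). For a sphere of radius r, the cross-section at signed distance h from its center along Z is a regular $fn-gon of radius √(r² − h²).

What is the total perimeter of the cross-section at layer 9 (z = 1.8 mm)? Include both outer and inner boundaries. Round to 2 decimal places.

At z = 1.8 mm: the r=11 sphere slices to a regular 24-gon of circumradius 6.030 (√(r²−h²) with h=9.2 from center) (perimeter = 2·24·6.030·sin(180°/24) = 37.78 mm); the r=10 cylinder at (7.5, 8) contributes a regular 24-gon of circumradius 10 (perimeter = 2·24·10.000·sin(180°/24) = 62.65 mm); the r=5.5 sphere at (5.5, 5) contributes a regular 24-gon of circumradius √(5.5²−2.7²) = 4.792 (perimeter = 2·24·4.792·sin(180°/24) = 30.02 mm); After the difference (first − rest): starting from the r=11 sphere, the r=10 cylinder at (7.5, 8) partially overlaps it — only the 37.81 mm² overlap (of its 310.58 mm²) is removed, clipping the outline; the r=5.5 sphere at (5.5, 5) misses the remaining region (no effect) — boundary = 35.72 mm. Overall, the cross-section is a single solid region. Total boundary length (outer) = 35.72 mm.

35.72 mm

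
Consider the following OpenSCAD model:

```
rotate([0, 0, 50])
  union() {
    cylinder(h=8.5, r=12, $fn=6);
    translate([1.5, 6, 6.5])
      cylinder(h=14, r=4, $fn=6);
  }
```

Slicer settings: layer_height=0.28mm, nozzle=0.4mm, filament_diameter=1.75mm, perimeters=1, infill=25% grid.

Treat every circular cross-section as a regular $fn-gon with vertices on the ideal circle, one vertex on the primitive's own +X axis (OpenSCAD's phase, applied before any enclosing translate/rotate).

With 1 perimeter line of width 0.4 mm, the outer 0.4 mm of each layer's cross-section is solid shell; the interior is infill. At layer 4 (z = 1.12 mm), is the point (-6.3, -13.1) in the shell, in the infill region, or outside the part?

outside

At z = 1.12 mm: the r=12 cylinder gives a regular 6-gon of circumradius 12 (constant along its height); the cylinder at (1.5, 6) does not reach this height (z outside [6.5, 20.5]); Combining (union): only the r=12 cylinder is present, so the union is just that shape — 1 connected region; (rotated 50° about Z; rotation is an isometry so areas/perimeters/island counts are preserved). Overall, the cross-section is a single solid region. Undo the 50° rotation: the query point maps to (-14.085, -3.594) in the un-rotated model frame. The nearest boundary edge runs (-12.00, 0.00)→(-6.00, -10.39); distance from the point to it = 3.60 mm. The point is not inside any of the regions above, so it lies outside the cross-section (3.60 mm from the nearest boundary).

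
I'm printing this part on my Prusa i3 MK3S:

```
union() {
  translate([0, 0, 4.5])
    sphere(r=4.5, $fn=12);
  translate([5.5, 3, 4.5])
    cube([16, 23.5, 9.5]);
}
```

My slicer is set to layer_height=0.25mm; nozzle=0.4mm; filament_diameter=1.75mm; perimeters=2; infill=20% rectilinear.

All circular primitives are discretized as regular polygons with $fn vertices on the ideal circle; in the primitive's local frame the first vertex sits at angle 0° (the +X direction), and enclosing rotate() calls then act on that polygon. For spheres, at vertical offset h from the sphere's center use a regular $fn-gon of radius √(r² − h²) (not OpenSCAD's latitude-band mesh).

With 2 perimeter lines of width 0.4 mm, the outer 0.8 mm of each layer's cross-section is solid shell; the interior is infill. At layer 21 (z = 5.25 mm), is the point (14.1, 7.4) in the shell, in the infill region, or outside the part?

infill

At z = 5.25 mm: the sphere: section is a regular 12-gon, circumradius = √(r²−h²) = √(4.5²−0.75²) = 4.437; the cube at (5.5, 3) is present — its section is the full 16×23.5 rectangle; Merging all regions: the 2 present regions are separate (no shared area or edge), so areas and boundary lengths simply add and each stays a separate island — 2 connected regions. Overall, the cross-section has 2 separate islands. The nearest boundary edge runs (21.50, 3.00)→(5.50, 3.00); distance from the point to it = 4.40 mm. (Shell/infill is judged within the island containing the point — the largest one.) The point is inside the cross-section and 4.40 mm from the nearest boundary — more than the 0.8 mm shell width (2 × 0.4), so it's in the infill interior.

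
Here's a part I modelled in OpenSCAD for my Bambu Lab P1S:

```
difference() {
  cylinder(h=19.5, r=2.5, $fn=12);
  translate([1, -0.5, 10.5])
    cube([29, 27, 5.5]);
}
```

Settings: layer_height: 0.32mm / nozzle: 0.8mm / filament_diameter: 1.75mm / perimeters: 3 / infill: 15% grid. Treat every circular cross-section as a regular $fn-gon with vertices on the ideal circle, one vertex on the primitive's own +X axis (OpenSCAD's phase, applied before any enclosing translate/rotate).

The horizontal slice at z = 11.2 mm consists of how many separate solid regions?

At z = 11.2 mm: the r=2.5 cylinder contributes a regular 12-gon of circumradius 2.5; the 29×27 cube at (1, -0.5) contributes its full rectangle; After the difference (first − rest): starting from the r=2.5 cylinder, the 29×27 cube at (1, -0.5) partially overlaps it — only the 3.04 mm² overlap (of its 783.00 mm²) is removed, clipping the outline — 1 connected region. The result has 1 disconnected region.

1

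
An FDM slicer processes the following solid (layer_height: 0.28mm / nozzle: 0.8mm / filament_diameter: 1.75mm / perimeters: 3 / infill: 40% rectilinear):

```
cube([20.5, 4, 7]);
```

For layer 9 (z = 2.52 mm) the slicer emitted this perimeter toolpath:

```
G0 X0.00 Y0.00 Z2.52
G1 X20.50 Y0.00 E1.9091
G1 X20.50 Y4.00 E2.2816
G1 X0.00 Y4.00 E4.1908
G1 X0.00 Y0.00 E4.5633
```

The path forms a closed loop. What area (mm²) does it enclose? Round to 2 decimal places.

82.00 mm²

Apply the shoelace formula to the sequence of (X, Y) vertices; enclosed area = 82.00 mm².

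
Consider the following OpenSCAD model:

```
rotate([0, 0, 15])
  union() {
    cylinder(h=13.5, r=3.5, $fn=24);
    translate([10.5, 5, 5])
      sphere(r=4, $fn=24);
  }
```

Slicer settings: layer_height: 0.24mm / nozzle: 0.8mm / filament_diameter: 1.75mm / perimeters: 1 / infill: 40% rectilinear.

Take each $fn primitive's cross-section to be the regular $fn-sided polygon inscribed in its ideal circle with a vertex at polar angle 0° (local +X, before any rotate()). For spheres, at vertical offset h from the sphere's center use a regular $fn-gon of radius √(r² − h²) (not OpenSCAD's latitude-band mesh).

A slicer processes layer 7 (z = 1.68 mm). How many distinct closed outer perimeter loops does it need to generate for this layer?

2

At z = 1.68 mm: the cylinder: section is a regular 24-gon, circumradius r=3.5; the sphere at (10.5, 5): section is a regular 24-gon, circumradius = √(r²−h²) = √(4²−3.32²) = 2.231; Merging all regions: the 2 present regions are separate (no shared area or edge), so areas and boundary lengths simply add and each stays a separate island — 2 connected regions; (whole slice rotated 15° about Z — lengths, areas and connectivity unchanged). The result has 2 disconnected regions.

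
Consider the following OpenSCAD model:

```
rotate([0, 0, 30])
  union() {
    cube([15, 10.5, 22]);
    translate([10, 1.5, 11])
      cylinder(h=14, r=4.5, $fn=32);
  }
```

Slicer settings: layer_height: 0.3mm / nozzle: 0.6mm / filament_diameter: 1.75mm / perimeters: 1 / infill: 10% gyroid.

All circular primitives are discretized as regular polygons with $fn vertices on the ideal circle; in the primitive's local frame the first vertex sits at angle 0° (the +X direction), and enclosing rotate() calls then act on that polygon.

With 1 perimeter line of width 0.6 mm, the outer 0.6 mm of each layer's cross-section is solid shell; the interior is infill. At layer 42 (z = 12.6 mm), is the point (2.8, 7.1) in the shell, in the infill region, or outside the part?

infill

At z = 12.6 mm: the cube (footprint 15×10.5) is included at this height; the r=4.5 cylinder at (10, 1.5) contributes a regular 32-gon of circumradius 4.5; Taking the union: the regions partially overlap (shared area 44.80 mm²), so overlapping operands fuse into one piece — 1 connected region; (rotated 30° about Z; rotation is an isometry so areas/perimeters/island counts are preserved). Overall, the cross-section is a single solid region. Undo the 30° rotation: the query point maps to (5.975, 4.749) in the un-rotated model frame. The nearest boundary edge runs (5.84, -0.22)→(5.78, 0.00); distance from the point to it = 4.75 mm. The point is inside the cross-section and 4.75 mm from the nearest boundary — more than the 0.6 mm shell width (1 × 0.6), so it's in the infill interior.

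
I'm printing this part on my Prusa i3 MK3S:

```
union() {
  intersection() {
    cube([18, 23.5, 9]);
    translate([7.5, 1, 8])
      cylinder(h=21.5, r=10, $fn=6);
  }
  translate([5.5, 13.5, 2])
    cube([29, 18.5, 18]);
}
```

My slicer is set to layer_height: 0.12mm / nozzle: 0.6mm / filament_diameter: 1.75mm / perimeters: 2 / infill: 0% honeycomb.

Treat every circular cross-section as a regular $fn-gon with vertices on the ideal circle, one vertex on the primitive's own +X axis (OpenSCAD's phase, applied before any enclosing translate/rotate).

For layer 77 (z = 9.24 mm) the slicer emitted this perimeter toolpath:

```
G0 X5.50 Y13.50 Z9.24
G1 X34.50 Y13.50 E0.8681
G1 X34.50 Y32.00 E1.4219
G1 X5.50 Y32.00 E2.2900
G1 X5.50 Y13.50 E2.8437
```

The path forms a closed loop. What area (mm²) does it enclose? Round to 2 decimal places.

536.50 mm²

Apply the shoelace formula to the sequence of (X, Y) vertices; enclosed area = 536.50 mm².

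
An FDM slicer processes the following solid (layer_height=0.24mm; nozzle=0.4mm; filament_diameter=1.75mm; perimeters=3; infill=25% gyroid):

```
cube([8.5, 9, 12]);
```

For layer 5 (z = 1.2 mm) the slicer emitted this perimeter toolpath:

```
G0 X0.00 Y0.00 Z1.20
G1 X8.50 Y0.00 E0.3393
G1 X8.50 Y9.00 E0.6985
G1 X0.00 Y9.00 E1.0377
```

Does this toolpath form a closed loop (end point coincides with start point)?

Start point (G0): (0.00, 0.00). End point (last G1): the path does not return to the start — open.

no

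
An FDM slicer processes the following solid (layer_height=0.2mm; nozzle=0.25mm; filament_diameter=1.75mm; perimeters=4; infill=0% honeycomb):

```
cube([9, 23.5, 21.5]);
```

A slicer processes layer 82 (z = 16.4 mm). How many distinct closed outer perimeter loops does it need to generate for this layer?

At z = 16.4 mm: the cube (footprint 9×23.5) is included at this height. The result has 1 disconnected region.

1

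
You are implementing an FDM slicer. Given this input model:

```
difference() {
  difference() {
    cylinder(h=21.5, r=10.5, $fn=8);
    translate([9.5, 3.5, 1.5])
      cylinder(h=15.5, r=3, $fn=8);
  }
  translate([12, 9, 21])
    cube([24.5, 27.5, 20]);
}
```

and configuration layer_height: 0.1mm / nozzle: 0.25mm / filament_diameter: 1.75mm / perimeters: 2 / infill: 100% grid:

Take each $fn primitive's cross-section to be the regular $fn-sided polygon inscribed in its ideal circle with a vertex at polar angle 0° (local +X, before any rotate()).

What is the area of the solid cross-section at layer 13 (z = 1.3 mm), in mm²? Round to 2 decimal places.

311.83 mm²

At z = 1.3 mm: the cylinder: section is a regular 8-gon, circumradius r=10.5 (area = (8/2)·10.500²·sin(360°/8) = 311.83 mm²); the cylinder at (9.5, 3.5) is absent (z outside [1.5, 17]); Subtracting the remaining from the first: none of the subtracted shapes is present at this height, so the r=10.5 cylinder is unchanged — area = 311.83 mm²; the cube at (12, 9) is absent (z outside [21, 41]); After the difference (first − rest): none of the subtracted shapes is present at this height, so the result so far is unchanged — area = 311.83 mm². Overall, the cross-section is a single solid region. Net area = 311.83 mm².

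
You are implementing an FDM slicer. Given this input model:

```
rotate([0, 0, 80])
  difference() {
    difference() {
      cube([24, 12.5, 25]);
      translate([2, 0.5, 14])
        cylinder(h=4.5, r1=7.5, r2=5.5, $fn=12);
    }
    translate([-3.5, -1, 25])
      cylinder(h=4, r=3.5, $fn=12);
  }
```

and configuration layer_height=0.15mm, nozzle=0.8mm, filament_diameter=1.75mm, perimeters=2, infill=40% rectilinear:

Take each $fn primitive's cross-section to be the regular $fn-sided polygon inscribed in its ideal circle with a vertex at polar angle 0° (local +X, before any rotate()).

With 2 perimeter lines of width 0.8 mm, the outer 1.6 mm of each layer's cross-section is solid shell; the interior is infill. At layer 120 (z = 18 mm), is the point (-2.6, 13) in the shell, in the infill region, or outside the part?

infill

At z = 18 mm: the cube (footprint 24×12.5) is included at this height; the cone at (2, 0.5) contributes a regular 12-gon of circumradius 5.722 (interpolated between r1=7.5 and r2=5.5 at t=0.889); After the difference (first − rest): starting from the 24×12.5 cube, the cone at (2, 0.5) partially overlaps it — only the 39.29 mm² overlap (of its 98.23 mm²) is removed, clipping the outline — 1 connected region; the cylinder at (-3.5, -1) does not reach this height (z outside [25, 29]); Taking the first minus the rest: none of the subtracted shapes is present at this height, so the result so far is unchanged — 1 connected region; (rotated 80° about Z; rotation is an isometry so areas/perimeters/island counts are preserved). Overall, the cross-section is a single solid region. Undo the 80° rotation: the query point maps to (12.351, 4.818) in the un-rotated model frame. The nearest boundary edge runs (24.00, 0.00)→(7.59, 0.00); distance from the point to it = 4.82 mm. The point is inside the cross-section and 4.82 mm from the nearest boundary — more than the 1.6 mm shell width (2 × 0.8), so it's in the infill interior.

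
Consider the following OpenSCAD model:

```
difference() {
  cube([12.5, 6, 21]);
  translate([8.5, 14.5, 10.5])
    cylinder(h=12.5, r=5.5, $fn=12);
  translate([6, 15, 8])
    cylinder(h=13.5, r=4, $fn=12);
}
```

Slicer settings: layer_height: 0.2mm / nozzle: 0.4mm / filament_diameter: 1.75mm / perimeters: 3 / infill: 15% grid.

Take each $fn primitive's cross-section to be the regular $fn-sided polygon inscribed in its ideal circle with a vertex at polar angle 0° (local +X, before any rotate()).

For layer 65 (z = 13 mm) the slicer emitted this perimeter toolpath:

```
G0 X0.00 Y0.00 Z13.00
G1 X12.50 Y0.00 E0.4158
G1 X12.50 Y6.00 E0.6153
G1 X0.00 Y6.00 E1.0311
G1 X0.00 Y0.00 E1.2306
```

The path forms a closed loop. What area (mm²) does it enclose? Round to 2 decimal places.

75.00 mm²

Apply the shoelace formula to the sequence of (X, Y) vertices; enclosed area = 75.00 mm².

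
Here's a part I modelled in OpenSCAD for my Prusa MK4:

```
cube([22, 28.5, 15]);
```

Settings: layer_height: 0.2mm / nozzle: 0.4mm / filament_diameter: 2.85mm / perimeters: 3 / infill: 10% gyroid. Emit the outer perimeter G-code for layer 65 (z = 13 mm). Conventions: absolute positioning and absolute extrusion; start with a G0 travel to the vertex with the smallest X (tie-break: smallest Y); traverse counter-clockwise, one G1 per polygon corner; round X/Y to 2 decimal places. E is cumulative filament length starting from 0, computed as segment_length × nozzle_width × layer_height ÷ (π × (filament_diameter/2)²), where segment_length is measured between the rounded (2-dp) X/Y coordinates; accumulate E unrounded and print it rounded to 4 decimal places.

At z = 13 mm: the cube (footprint 22×28.5) is included at this height. The outline is a single polygon with 4 vertices. Extrusion per mm of travel: 0.4 × 0.2 / (π × 1.425²) = 0.012540. Accumulating E over each segment gives final E = 1.2666.

G0 X0.00 Y0.00 Z13.00
G1 X22.00 Y0.00 E0.2759
G1 X22.00 Y28.50 E0.6333
G1 X0.00 Y28.50 E0.9092
G1 X0.00 Y0.00 E1.2666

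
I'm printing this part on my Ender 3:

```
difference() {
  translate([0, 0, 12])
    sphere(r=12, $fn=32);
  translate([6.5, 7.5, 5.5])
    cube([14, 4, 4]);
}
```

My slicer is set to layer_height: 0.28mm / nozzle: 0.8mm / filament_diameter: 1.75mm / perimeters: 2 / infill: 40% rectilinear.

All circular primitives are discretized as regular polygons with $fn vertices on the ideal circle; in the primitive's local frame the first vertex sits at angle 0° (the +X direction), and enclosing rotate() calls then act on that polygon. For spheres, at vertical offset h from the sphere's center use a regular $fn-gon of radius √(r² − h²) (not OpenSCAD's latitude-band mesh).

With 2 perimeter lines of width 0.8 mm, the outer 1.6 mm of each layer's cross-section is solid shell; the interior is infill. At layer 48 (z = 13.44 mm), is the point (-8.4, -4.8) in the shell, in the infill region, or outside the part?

At z = 13.44 mm: the r=12 sphere contributes a regular 32-gon of circumradius √(12²−1.44²) = 11.913; the cube at (6.5, 7.5) is not intersected at this z (z outside [5.5, 9.5]); Taking the first minus the rest: none of the subtracted shapes is present at this height, so the r=12 sphere is unchanged — 1 connected region. Overall, the cross-section is a single solid region. The nearest boundary edge runs (-11.01, -4.56)→(-9.91, -6.62); distance from the point to it = 2.19 mm. The point is inside the cross-section and 2.19 mm from the nearest boundary — more than the 1.6 mm shell width (2 × 0.8), so it's in the infill interior.

infill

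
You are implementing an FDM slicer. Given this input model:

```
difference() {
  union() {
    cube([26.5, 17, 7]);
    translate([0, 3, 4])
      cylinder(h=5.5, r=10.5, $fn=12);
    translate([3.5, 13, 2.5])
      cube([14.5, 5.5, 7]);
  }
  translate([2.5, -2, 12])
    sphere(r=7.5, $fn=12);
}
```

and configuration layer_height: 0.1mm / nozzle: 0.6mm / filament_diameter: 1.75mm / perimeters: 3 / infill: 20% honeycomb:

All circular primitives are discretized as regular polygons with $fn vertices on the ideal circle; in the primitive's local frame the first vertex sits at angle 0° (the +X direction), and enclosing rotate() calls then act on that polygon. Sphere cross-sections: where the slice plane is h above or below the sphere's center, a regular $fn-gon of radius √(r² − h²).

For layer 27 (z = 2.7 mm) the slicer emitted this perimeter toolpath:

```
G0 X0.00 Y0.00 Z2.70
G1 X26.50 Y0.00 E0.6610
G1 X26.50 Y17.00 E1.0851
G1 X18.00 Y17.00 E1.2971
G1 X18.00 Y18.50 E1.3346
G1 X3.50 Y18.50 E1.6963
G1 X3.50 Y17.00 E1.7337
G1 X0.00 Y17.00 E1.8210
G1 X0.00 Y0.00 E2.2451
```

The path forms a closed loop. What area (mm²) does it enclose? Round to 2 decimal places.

472.25 mm²

Apply the shoelace formula to the sequence of (X, Y) vertices; enclosed area = 472.25 mm².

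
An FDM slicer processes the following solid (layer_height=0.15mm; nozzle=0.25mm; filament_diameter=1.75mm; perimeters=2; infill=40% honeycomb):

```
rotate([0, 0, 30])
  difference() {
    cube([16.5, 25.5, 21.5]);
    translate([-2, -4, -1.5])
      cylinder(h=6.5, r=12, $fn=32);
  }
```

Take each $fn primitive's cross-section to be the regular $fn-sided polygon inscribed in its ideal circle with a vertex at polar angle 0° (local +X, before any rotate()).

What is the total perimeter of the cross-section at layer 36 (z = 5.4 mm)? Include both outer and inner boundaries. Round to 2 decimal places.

At z = 5.4 mm: the cube (footprint 16.5×25.5) is included at this height (perimeter 84.00 mm); the cylinder at (-2, -4) is absent (z outside [-1.5, 5]); After the difference (first − rest): none of the subtracted shapes is present at this height, so the 16.5×25.5 cube is unchanged — boundary = 84.00 mm; (whole slice rotated 30° about Z — lengths, areas and connectivity unchanged). Overall, the cross-section is a single solid region. Total boundary length (outer) = 84.00 mm.

84.00 mm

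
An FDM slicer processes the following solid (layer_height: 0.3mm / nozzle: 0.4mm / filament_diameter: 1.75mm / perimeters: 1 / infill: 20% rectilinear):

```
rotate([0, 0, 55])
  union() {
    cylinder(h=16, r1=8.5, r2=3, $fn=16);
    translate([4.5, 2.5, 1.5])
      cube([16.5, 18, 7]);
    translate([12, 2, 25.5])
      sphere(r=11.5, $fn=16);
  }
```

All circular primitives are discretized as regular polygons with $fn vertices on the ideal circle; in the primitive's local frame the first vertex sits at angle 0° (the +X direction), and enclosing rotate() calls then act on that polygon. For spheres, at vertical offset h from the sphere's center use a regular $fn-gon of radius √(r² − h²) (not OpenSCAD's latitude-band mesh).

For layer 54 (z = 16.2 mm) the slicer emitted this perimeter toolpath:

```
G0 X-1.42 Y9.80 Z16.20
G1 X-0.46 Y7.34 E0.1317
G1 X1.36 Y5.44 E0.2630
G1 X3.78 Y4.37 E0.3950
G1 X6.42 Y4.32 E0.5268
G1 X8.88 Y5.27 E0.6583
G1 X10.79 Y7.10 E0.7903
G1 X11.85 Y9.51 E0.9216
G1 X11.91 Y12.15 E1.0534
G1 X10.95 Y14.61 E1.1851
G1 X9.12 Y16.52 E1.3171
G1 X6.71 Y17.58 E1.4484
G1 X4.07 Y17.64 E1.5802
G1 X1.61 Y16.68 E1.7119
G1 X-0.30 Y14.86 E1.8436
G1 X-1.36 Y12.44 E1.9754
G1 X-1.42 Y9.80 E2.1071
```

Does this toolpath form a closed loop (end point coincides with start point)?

Start point (G0): (-1.42, 9.80). End point (last G1): the path returns to the start — closed.

yes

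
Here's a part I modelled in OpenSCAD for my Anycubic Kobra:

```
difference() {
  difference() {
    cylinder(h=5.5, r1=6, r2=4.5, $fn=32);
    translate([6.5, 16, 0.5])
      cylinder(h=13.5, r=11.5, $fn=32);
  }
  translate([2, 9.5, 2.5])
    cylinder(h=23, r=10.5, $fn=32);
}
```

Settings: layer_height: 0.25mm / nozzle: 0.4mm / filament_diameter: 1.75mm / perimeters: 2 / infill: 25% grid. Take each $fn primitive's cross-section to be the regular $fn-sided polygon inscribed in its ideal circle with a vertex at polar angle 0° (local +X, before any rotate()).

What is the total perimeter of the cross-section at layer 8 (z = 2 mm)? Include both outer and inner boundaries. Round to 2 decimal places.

34.22 mm

At z = 2 mm: the cone (r1=6→r2=4.5) has section circumradius 5.455 here — a regular 32-gon (perimeter = 2·32·5.455·sin(180°/32) = 34.22 mm); the r=11.5 cylinder at (6.5, 16) contributes a regular 32-gon of circumradius 11.5 (perimeter = 2·32·11.500·sin(180°/32) = 72.14 mm); Taking the first minus the rest: starting from the cone, the r=11.5 cylinder at (6.5, 16) misses the remaining region (no effect) — boundary = 34.22 mm; the cylinder at (2, 9.5) is not intersected at this z (z outside [2.5, 25.5]); After the difference (first − rest): none of the subtracted shapes is present at this height, so the result so far is unchanged — boundary = 34.22 mm. Overall, the cross-section is a single solid region. Total boundary length (outer) = 34.22 mm.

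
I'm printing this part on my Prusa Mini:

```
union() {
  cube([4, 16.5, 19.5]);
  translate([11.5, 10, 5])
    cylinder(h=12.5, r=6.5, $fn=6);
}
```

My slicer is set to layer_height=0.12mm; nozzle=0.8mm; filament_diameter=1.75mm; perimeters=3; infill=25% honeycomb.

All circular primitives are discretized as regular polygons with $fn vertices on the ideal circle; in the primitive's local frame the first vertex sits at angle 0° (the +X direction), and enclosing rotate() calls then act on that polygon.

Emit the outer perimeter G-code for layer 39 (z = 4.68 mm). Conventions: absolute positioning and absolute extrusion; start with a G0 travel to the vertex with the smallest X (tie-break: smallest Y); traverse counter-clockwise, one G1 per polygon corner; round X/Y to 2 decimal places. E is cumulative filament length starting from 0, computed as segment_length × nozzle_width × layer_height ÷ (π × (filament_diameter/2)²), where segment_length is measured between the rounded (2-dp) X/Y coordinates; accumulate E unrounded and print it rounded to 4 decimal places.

At z = 4.68 mm: the cube is present — its section is the full 4×16.5 rectangle; the cylinder at (11.5, 10) is absent (z outside [5, 17.5]); Combining (union): only the 4×16.5 cube is present, so the union is just that shape — 1 connected region. The outline is a single polygon with 4 vertices. Extrusion per mm of travel: 0.8 × 0.12 / (π × 0.875²) = 0.039912. Accumulating E over each segment gives final E = 1.6364.

G0 X0.00 Y0.00 Z4.68
G1 X4.00 Y0.00 E0.1596
G1 X4.00 Y16.50 E0.8182
G1 X0.00 Y16.50 E0.9778
G1 X0.00 Y0.00 E1.6364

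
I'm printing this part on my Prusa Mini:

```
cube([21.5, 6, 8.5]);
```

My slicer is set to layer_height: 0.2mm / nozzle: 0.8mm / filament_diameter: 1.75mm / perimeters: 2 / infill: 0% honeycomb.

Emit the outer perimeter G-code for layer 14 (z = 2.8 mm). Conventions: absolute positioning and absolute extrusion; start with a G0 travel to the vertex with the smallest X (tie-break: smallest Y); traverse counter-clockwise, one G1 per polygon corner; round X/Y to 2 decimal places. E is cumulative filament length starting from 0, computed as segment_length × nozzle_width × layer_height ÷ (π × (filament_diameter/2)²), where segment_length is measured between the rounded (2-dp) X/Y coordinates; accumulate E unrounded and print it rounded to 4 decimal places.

G0 X0.00 Y0.00 Z2.80
G1 X21.50 Y0.00 E1.4302
G1 X21.50 Y6.00 E1.8293
G1 X0.00 Y6.00 E3.2595
G1 X0.00 Y0.00 E3.6586

At z = 2.8 mm: the cube (footprint 21.5×6) is included at this height. The outline is a single polygon with 4 vertices. Extrusion per mm of travel: 0.8 × 0.2 / (π × 0.875²) = 0.066520. Accumulating E over each segment gives final E = 3.6586.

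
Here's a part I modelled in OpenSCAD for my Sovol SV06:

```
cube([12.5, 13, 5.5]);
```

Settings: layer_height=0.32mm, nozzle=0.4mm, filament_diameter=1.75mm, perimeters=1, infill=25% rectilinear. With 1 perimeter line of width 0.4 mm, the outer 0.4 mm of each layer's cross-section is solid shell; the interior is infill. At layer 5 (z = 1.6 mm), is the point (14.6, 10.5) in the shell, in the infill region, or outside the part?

At z = 1.6 mm: the cube (footprint 12.5×13) is included at this height. Overall, the cross-section is a single solid region. The nearest boundary edge runs (12.50, 0.00)→(12.50, 13.00); distance from the point to it = 2.10 mm. The point is not inside any of the regions above, so it lies outside the cross-section (2.10 mm from the nearest boundary).

outside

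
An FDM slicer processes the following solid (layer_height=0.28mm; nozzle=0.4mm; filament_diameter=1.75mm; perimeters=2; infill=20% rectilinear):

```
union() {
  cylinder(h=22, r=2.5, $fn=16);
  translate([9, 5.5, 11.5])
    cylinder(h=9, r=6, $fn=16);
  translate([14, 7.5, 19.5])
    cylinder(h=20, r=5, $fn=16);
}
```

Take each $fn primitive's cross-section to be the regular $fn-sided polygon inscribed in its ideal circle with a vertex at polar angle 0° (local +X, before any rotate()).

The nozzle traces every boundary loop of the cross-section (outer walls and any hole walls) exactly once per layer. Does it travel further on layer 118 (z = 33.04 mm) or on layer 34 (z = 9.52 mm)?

layer 118 (z = 33.04 mm)

Layer 118 (z = 33.04): the cylinder does not reach this height (z outside [0, 22]); the cylinder at (9, 5.5) is not intersected at this z (z outside [11.5, 20.5]); the r=5 cylinder at (14, 7.5) gives a regular 16-gon of circumradius 5 (constant along its height) (perimeter = 2·16·5.000·sin(180°/16) = 31.21 mm); Taking the union: only the r=5 cylinder at (14, 7.5) is present, so the union is just that shape — boundary = 31.21 mm. So its perimeter = 31.21 mm. Layer 34 (z = 9.52): the r=2.5 cylinder contributes a regular 16-gon of circumradius 2.5 (perimeter = 2·16·2.500·sin(180°/16) = 15.61 mm); the cylinder at (9, 5.5) is not intersected at this z (z outside [11.5, 20.5]); the cylinder at (14, 7.5) is not intersected at this z (z outside [19.5, 39.5]); Merging all regions: only the r=2.5 cylinder is present, so the union is just that shape — boundary = 15.61 mm. So its perimeter = 15.61 mm. Layer 118 is larger (31.21 vs 15.61 mm).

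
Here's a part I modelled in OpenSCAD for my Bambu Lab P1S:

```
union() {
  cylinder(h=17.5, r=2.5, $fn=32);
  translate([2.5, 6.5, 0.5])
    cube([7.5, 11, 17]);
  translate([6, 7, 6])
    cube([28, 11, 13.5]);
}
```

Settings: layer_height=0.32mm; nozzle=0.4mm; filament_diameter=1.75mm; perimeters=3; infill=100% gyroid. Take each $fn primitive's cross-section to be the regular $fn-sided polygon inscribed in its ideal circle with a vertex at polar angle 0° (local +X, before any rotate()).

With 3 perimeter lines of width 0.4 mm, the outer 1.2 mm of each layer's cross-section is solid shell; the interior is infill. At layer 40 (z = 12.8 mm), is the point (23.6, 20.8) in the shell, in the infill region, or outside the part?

At z = 12.8 mm: the cylinder: section is a regular 32-gon, circumradius r=2.5; the cube at (2.5, 6.5) (footprint 7.5×11) is included at this height; the cube at (6, 7) (footprint 28×11) is included at this height; Taking the union: the regions partially overlap (shared area 42.00 mm²), so overlapping operands fuse into one piece — 2 connected regions. Overall, the cross-section has 2 separate islands. The nearest boundary edge runs (6.00, 18.00)→(34.00, 18.00); distance from the point to it = 2.80 mm. The point is not inside any of the regions above, so it lies outside the cross-section (2.80 mm from the nearest boundary).

outside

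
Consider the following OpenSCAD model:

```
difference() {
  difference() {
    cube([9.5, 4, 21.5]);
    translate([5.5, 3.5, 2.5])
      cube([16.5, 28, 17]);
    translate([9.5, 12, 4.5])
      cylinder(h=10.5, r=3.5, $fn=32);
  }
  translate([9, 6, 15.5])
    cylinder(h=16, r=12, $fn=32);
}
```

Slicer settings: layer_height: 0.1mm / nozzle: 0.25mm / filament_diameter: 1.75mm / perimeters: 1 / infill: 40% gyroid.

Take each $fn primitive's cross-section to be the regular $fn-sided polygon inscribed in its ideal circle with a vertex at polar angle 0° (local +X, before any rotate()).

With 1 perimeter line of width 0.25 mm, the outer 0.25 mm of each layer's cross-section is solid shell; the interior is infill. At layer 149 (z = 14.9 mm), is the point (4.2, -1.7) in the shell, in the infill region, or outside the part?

outside

At z = 14.9 mm: the cube (footprint 9.5×4) is included at this height; the cube at (5.5, 3.5) (footprint 16.5×28) is included at this height; the r=3.5 cylinder at (9.5, 12) gives a regular 32-gon of circumradius 3.5 (constant along its height); Taking the first minus the rest: starting from the 9.5×4 cube, the 16.5×28 cube at (5.5, 3.5) partially overlaps it — only the 2.00 mm² overlap (of its 462.00 mm²) is removed, clipping the outline; the r=3.5 cylinder at (9.5, 12) misses the remaining region (no effect) — 1 connected region; the cylinder at (9, 6) is absent (z outside [15.5, 31.5]); After the difference (first − rest): none of the subtracted shapes is present at this height, so the result so far is unchanged — 1 connected region. Overall, the cross-section is a single solid region. The nearest boundary edge runs (9.50, 0.00)→(0.00, 0.00); distance from the point to it = 1.70 mm. The point is not inside any of the regions above, so it lies outside the cross-section (1.70 mm from the nearest boundary).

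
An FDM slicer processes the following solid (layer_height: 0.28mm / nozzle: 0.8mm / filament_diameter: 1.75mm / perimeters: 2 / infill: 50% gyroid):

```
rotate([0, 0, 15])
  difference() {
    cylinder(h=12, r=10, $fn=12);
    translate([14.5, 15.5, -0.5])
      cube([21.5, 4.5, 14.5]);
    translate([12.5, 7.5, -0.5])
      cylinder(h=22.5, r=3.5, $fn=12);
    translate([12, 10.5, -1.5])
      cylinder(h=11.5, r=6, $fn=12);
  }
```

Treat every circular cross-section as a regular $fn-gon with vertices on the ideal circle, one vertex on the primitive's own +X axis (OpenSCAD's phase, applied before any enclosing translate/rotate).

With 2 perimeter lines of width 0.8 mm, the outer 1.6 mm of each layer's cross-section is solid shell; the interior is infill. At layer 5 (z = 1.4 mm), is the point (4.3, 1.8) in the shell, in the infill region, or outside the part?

At z = 1.4 mm: the r=10 cylinder contributes a regular 12-gon of circumradius 10; the cube at (14.5, 15.5) (footprint 21.5×4.5) is included at this height; the r=3.5 cylinder at (12.5, 7.5) contributes a regular 12-gon of circumradius 3.5; the r=6 cylinder at (12, 10.5) gives a regular 12-gon of circumradius 6 (constant along its height); Subtracting the remaining from the first: starting from the r=10 cylinder, the 21.5×4.5 cube at (14.5, 15.5) misses the remaining region (no effect); the r=3.5 cylinder at (12.5, 7.5) misses the remaining region (no effect); the r=6 cylinder at (12, 10.5) misses the remaining region (no effect) — 1 connected region; (rotated 15° about Z; rotation is an isometry so areas/perimeters/island counts are preserved). Overall, the cross-section is a single solid region. Undo the 15° rotation: the query point maps to (4.619, 0.626) in the un-rotated model frame. The nearest boundary edge runs (8.66, 5.00)→(10.00, 0.00); distance from the point to it = 5.04 mm. The point is inside the cross-section and 5.04 mm from the nearest boundary — more than the 1.6 mm shell width (2 × 0.8), so it's in the infill interior.

infill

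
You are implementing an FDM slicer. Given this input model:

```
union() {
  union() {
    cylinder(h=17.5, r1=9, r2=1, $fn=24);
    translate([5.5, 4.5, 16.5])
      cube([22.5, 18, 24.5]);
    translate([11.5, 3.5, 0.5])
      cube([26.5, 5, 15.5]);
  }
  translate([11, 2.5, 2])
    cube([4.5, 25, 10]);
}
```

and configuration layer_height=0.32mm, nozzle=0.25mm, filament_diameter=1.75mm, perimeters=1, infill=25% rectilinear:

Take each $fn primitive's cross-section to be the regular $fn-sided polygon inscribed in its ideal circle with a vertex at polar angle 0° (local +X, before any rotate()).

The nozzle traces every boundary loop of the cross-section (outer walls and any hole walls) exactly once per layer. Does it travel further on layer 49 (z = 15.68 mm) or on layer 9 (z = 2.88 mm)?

Layer 49 (z = 15.68): the cone contributes a regular 24-gon of circumradius 1.832 (interpolated between r1=9 and r2=1 at t=0.896) (perimeter = 2·24·1.832·sin(180°/24) = 11.48 mm); the cube at (5.5, 4.5) is absent (z outside [16.5, 41]); the cube at (11.5, 3.5) is present — its section is the full 26.5×5 rectangle (perimeter 63.00 mm); Taking the union: the 2 present regions are separate (no shared area or edge), so areas and boundary lengths simply add and each stays a separate island — boundary = 74.48 mm; the cube at (11, 2.5) does not reach this height (z outside [2, 12]); Merging all regions: only the result so far is present, so the union is just that shape — boundary = 74.48 mm. So its perimeter = 74.48 mm. Layer 9 (z = 2.88): the cone: at t=0.165 of its height the radius interpolates to r₁+(r₂−r₁)t = 7.683, giving a regular 24-gon of that circumradius (perimeter = 2·24·7.683·sin(180°/24) = 48.14 mm); the cube at (5.5, 4.5) does not reach this height (z outside [16.5, 41]); the 26.5×5 cube at (11.5, 3.5) contributes its full rectangle (perimeter 63.00 mm); Taking the union: the 2 present regions are separate (no shared area or edge), so areas and boundary lengths simply add and each stays a separate island — boundary = 111.14 mm; the 4.5×25 cube at (11, 2.5) contributes its full rectangle (perimeter 59.00 mm); Taking the union: the regions partially overlap (shared area 20.00 mm²), so the edge portions inside another operand are dropped and the merged outline is re-measured after clipping — boundary = 152.14 mm. So its perimeter = 152.14 mm. Layer 9 is larger (152.14 vs 74.48 mm).

layer 9 (z = 2.88 mm)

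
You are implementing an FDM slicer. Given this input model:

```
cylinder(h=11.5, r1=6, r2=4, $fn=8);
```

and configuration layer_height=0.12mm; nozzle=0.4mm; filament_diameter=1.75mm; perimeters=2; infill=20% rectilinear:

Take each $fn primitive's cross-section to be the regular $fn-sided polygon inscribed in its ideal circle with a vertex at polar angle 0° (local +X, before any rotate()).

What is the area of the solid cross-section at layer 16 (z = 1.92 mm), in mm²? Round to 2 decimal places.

At z = 1.92 mm: the cone contributes a regular 8-gon of circumradius 5.666 (interpolated between r1=6 and r2=4 at t=0.167) (area = (8/2)·5.666²·sin(360°/8) = 90.81 mm²). Overall, the cross-section is a single solid region. Net area = 90.81 mm².

90.81 mm²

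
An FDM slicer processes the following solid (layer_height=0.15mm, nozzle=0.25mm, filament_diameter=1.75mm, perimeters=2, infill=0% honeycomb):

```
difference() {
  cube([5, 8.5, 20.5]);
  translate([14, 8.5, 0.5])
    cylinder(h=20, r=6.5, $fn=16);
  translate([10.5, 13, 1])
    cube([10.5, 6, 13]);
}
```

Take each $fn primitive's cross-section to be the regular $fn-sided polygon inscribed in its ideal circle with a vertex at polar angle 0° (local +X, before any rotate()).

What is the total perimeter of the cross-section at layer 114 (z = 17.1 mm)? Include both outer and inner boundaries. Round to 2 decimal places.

At z = 17.1 mm: the 5×8.5 cube contributes its full rectangle (perimeter 27.00 mm); the r=6.5 cylinder at (14, 8.5) gives a regular 16-gon of circumradius 6.5 (constant along its height) (perimeter = 2·16·6.500·sin(180°/16) = 40.58 mm); the cube at (10.5, 13) is absent (z outside [1, 14]); Taking the first minus the rest: starting from the 5×8.5 cube, the r=6.5 cylinder at (14, 8.5) misses the remaining region (no effect) — boundary = 27.00 mm. Overall, the cross-section is a single solid region. Total boundary length (outer) = 27.00 mm.

27.00 mm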